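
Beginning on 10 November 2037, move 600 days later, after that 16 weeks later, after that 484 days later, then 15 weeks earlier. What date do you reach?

November 5, 2040

Adding 600 days from November 10, 2037:
November has 30 days, so 30 − 10 = 20 days remain after November 10, 2037; 600 − 20 = 580 left.
December 2037 has 31 days: 580 − 31 = 549 left.
January 2038 has 31 days: 549 − 31 = 518 left.
February 2038 has 28 days (2038 is not a leap year): 518 − 28 = 490 left.
March 2038 has 31 days: 490 − 31 = 459 left.
April 2038 has 30 days: 459 − 30 = 429 left.
May 2038 has 31 days: 429 − 31 = 398 left.
June 2038 has 30 days: 398 − 30 = 368 left.
July 2038 has 31 days: 368 − 31 = 337 left.
August 2038 has 31 days: 337 − 31 = 306 left.
September 2038 has 30 days: 306 − 30 = 276 left.
October 2038 has 31 days: 276 − 31 = 245 left.
November 2038 has 30 days: 245 − 30 = 215 left.
December 2038 has 31 days: 215 − 31 = 184 left.
January 2039 has 31 days: 184 − 31 = 153 left.
February 2039 has 28 days (2039 is not a leap year): 153 − 28 = 125 left.
March 2039 has 31 days: 125 − 31 = 94 left.
April 2039 has 30 days: 94 − 30 = 64 left.
May 2039 has 31 days: 64 − 31 = 33 left.
June 2039 has 30 days: 33 − 30 = 3 left.
3 days into July 2039 → July 3, 2039.
Adding 16 weeks (= 112 days) from July 3, 2039:
July has 31 days, so 31 − 3 = 28 days remain after July 3, 2039; 112 − 28 = 84 left.
August 2039 has 31 days: 84 − 31 = 53 left.
September 2039 has 30 days: 53 − 30 = 23 left.
23 days into October 2039 → October 23, 2039.
Adding 484 days from October 23, 2039:
October has 31 days, so 31 − 23 = 8 days remain after October 23, 2039; 484 − 8 = 476 left.
November 2039 has 30 days: 476 − 30 = 446 left.
December 2039 has 31 days: 446 − 31 = 415 left.
January 2040 has 31 days: 415 − 31 = 384 left.
February 2040 has 29 days (2040 is a leap year): 384 − 29 = 355 left.
March 2040 has 31 days: 355 − 31 = 324 left.
April 2040 has 30 days: 324 − 30 = 294 left.
May 2040 has 31 days: 294 − 31 = 263 left.
June 2040 has 30 days: 263 − 30 = 233 left.
July 2040 has 31 days: 233 − 31 = 202 left.
August 2040 has 31 days: 202 − 31 = 171 left.
September 2040 has 30 days: 171 − 30 = 141 left.
October 2040 has 31 days: 141 − 31 = 110 left.
November 2040 has 30 days: 110 − 30 = 80 left.
December 2040 has 31 days: 80 − 31 = 49 left.
January 2041 has 31 days: 49 − 31 = 18 left.
18 days into February 2041 → February 18, 2041.
Subtracting 15 weeks (= 105 days) from February 18, 2041:
Going back 18 days from February 18, 2041 reaches the end of the previous month; 105 − 18 = 87 left.
January 2041 has 31 days: 87 − 31 = 56 left.
December 2040 has 31 days: 56 − 31 = 25 left.
November 2040 has 30 days; 30 − 25 = 5 → November 5, 2040.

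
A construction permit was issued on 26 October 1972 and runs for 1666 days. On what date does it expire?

May 19, 1977

Counting forward 1666 days from October 26, 1972.
October has 31 days, so 31 − 26 = 5 days remain after October 26, 1972; 1666 − 5 = 1661 left.
November 1972 has 30 days: 1661 − 30 = 1631 left.
December 1972 has 31 days: 1631 − 31 = 1600 left.
January 1973 has 31 days: 1600 − 31 = 1569 left.
February 1973 has 28 days (1973 is not a leap year): 1569 − 28 = 1541 left.
March 1973 has 31 days: 1541 − 31 = 1510 left.
April 1973 has 30 days: 1510 − 30 = 1480 left.
May 1973 has 31 days: 1480 − 31 = 1449 left.
June 1973 has 30 days: 1449 − 30 = 1419 left.
July 1973 has 31 days: 1419 − 31 = 1388 left.
August 1973 has 31 days: 1388 − 31 = 1357 left.
September 1973 has 30 days: 1357 − 30 = 1327 left.
October 1973 has 31 days: 1327 − 31 = 1296 left.
November 1973 has 30 days: 1296 − 30 = 1266 left.
December 1973 has 31 days: 1266 − 31 = 1235 left.
January 1974 has 31 days: 1235 − 31 = 1204 left.
February 1974 has 28 days (1974 is not a leap year): 1204 − 28 = 1176 left.
March 1974 has 31 days: 1176 − 31 = 1145 left.
April 1974 has 30 days: 1145 − 30 = 1115 left.
May 1974 has 31 days: 1115 − 31 = 1084 left.
June 1974 has 30 days: 1084 − 30 = 1054 left.
July 1974 has 31 days: 1054 − 31 = 1023 left.
August 1974 has 31 days: 1023 − 31 = 992 left.
September 1974 has 30 days: 992 − 30 = 962 left.
October 1974 has 31 days: 962 − 31 = 931 left.
November 1974 has 30 days: 931 − 30 = 901 left.
December 1974 has 31 days: 901 − 31 = 870 left.
January 1975 has 31 days: 870 − 31 = 839 left.
February 1975 has 28 days (1975 is not a leap year): 839 − 28 = 811 left.
March 1975 has 31 days: 811 − 31 = 780 left.
April 1975 has 30 days: 780 − 30 = 750 left.
May 1975 has 31 days: 750 − 31 = 719 left.
June 1975 has 30 days: 719 − 30 = 689 left.
July 1975 has 31 days: 689 − 31 = 658 left.
August 1975 has 31 days: 658 − 31 = 627 left.
September 1975 has 30 days: 627 − 30 = 597 left.
October 1975 has 31 days: 597 − 31 = 566 left.
November 1975 has 30 days: 566 − 30 = 536 left.
December 1975 has 31 days: 536 − 31 = 505 left.
January 1976 has 31 days: 505 − 31 = 474 left.
February 1976 has 29 days (1976 is a leap year): 474 − 29 = 445 left.
March 1976 has 31 days: 445 − 31 = 414 left.
April 1976 has 30 days: 414 − 30 = 384 left.
May 1976 has 31 days: 384 − 31 = 353 left.
June 1976 has 30 days: 353 − 30 = 323 left.
July 1976 has 31 days: 323 − 31 = 292 left.
August 1976 has 31 days: 292 − 31 = 261 left.
September 1976 has 30 days: 261 − 30 = 231 left.
October 1976 has 31 days: 231 − 31 = 200 left.
November 1976 has 30 days: 200 − 30 = 170 left.
December 1976 has 31 days: 170 − 31 = 139 left.
January 1977 has 31 days: 139 − 31 = 108 left.
February 1977 has 28 days (1977 is not a leap year): 108 − 28 = 80 left.
March 1977 has 31 days: 80 − 31 = 49 left.
April 1977 has 30 days: 49 − 30 = 19 left.
19 days into May 1977 → May 19, 1977.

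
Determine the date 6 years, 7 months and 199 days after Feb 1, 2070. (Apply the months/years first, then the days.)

Adding 6 years, 7 months and 199 days from February 1, 2070: first the month/year part, then the days.
+6 years → 2076; month 2 + 7 = 9 → September 2076.
Day 1 is valid in September, giving September 1, 2076.
Now add 199 days from September 1, 2076.
September has 30 days, so 30 − 1 = 29 days remain after September 1, 2076; 199 − 29 = 170 left.
October 2076 has 31 days: 170 − 31 = 139 left.
November 2076 has 30 days: 139 − 30 = 109 left.
December 2076 has 31 days: 109 − 31 = 78 left.
January 2077 has 31 days: 78 − 31 = 47 left.
February 2077 has 28 days (2077 is not a leap year): 47 − 28 = 19 left.
19 days into March 2077 → March 19, 2077.

March 19, 2077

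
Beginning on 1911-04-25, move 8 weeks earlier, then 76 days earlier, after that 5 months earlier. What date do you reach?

July 14, 1910

Counting back 8 weeks (= 56 days) from April 25, 1911:
Going back 25 days from April 25, 1911 reaches the end of the previous month; 56 − 25 = 31 left.
March 1911 has 31 days: 31 − 31 = 0 left.
February 1911 has 28 days; 28 − 0 = 28 → February 28, 1911.
Going back 76 days from February 28, 1911:
Going back 28 days from February 28, 1911 reaches the end of the previous month; 76 − 28 = 48 left.
January 1911 has 31 days: 48 − 31 = 17 left.
December 1910 has 31 days; 31 − 17 = 14 → December 14, 1910.
Counting back 5 months from December 14, 1910:
month 12 − 5 = 7 → July 1910.
Day 14 is valid in July, giving July 14, 1910.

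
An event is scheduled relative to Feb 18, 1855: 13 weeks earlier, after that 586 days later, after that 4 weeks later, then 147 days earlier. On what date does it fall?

Subtracting 13 weeks (= 91 days) from February 18, 1855:
Going back 18 days from February 18, 1855 reaches the end of the previous month; 91 − 18 = 73 left.
January 1855 has 31 days: 73 − 31 = 42 left.
December 1854 has 31 days: 42 − 31 = 11 left.
November 1854 has 30 days; 30 − 11 = 19 → November 19, 1854.
Adding 586 days from November 19, 1854:
November has 30 days, so 30 − 19 = 11 days remain after November 19, 1854; 586 − 11 = 575 left.
December 1854 has 31 days: 575 − 31 = 544 left.
January 1855 has 31 days: 544 − 31 = 513 left.
February 1855 has 28 days (1855 is not a leap year): 513 − 28 = 485 left.
March 1855 has 31 days: 485 − 31 = 454 left.
April 1855 has 30 days: 454 − 30 = 424 left.
May 1855 has 31 days: 424 − 31 = 393 left.
June 1855 has 30 days: 393 − 30 = 363 left.
July 1855 has 31 days: 363 − 31 = 332 left.
August 1855 has 31 days: 332 − 31 = 301 left.
September 1855 has 30 days: 301 − 30 = 271 left.
October 1855 has 31 days: 271 − 31 = 240 left.
November 1855 has 30 days: 240 − 30 = 210 left.
December 1855 has 31 days: 210 − 31 = 179 left.
January 1856 has 31 days: 179 − 31 = 148 left.
February 1856 has 29 days (1856 is a leap year): 148 − 29 = 119 left.
March 1856 has 31 days: 119 − 31 = 88 left.
April 1856 has 30 days: 88 − 30 = 58 left.
May 1856 has 31 days: 58 − 31 = 27 left.
27 days into June 1856 → June 27, 1856.
Counting forward 4 weeks (= 28 days) from June 27, 1856:
June has 30 days, so 30 − 27 = 3 days remain after June 27, 1856; 28 − 3 = 25 left.
25 days into July 1856 → July 25, 1856.
Going back 147 days from July 25, 1856:
Going back 25 days from July 25, 1856 reaches the end of the previous month; 147 − 25 = 122 left.
June 1856 has 30 days: 122 − 30 = 92 left.
May 1856 has 31 days: 92 − 31 = 61 left.
April 1856 has 30 days: 61 − 30 = 31 left.
March 1856 has 31 days: 31 − 31 = 0 left.
February 1856 has 29 days; 29 − 0 = 29 → February 29, 1856.

February 29, 1856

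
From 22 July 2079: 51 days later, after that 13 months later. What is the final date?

Advancing 51 days from July 22, 2079:
July has 31 days, so 31 − 22 = 9 days remain after July 22, 2079; 51 − 9 = 42 left.
August 2079 has 31 days: 42 − 31 = 11 left.
11 days into September 2079 → September 11, 2079.
Adding 13 months from September 11, 2079:
month 9 + 13 = 22, which is month 10 of year 2080 → October 2080.
Day 11 is valid in October, giving October 11, 2080.

October 11, 2080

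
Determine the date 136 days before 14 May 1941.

Counting back 136 days from May 14, 1941.
Going back 14 days from May 14, 1941 reaches the end of the previous month; 136 − 14 = 122 left.
April 1941 has 30 days: 122 − 30 = 92 left.
March 1941 has 31 days: 92 − 31 = 61 left.
February 1941 has 28 days (1941 is not a leap year): 61 − 28 = 33 left.
January 1941 has 31 days: 33 − 31 = 2 left.
December 1940 has 31 days; 31 − 2 = 29 → December 29, 1940.

December 29, 1940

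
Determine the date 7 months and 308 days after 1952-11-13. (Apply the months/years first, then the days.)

Adding 7 months and 308 days from November 13, 1952: first the month/year part, then the days.
month 11 + 7 = 18, which is month 6 of year 1953 → June 1953.
Day 13 is valid in June, giving June 13, 1953.
Now add 308 days from June 13, 1953.
June has 30 days, so 30 − 13 = 17 days remain after June 13, 1953; 308 − 17 = 291 left.
July 1953 has 31 days: 291 − 31 = 260 left.
August 1953 has 31 days: 260 − 31 = 229 left.
September 1953 has 30 days: 229 − 30 = 199 left.
October 1953 has 31 days: 199 − 31 = 168 left.
November 1953 has 30 days: 168 − 30 = 138 left.
December 1953 has 31 days: 138 − 31 = 107 left.
January 1954 has 31 days: 107 − 31 = 76 left.
February 1954 has 28 days (1954 is not a leap year): 76 − 28 = 48 left.
March 1954 has 31 days: 48 − 31 = 17 left.
17 days into April 1954 → April 17, 1954.

April 17, 1954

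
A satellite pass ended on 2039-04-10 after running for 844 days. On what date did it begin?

Subtracting 844 days from April 10, 2039.
Going back 10 days from April 10, 2039 reaches the end of the previous month; 844 − 10 = 834 left.
March 2039 has 31 days: 834 − 31 = 803 left.
February 2039 has 28 days (2039 is not a leap year): 803 − 28 = 775 left.
January 2039 has 31 days: 775 − 31 = 744 left.
December 2038 has 31 days: 744 − 31 = 713 left.
November 2038 has 30 days: 713 − 30 = 683 left.
October 2038 has 31 days: 683 − 31 = 652 left.
September 2038 has 30 days: 652 − 30 = 622 left.
August 2038 has 31 days: 622 − 31 = 591 left.
July 2038 has 31 days: 591 − 31 = 560 left.
June 2038 has 30 days: 560 − 30 = 530 left.
May 2038 has 31 days: 530 − 31 = 499 left.
April 2038 has 30 days: 499 − 30 = 469 left.
March 2038 has 31 days: 469 − 31 = 438 left.
February 2038 has 28 days (2038 is not a leap year): 438 − 28 = 410 left.
January 2038 has 31 days: 410 − 31 = 379 left.
December 2037 has 31 days: 379 − 31 = 348 left.
November 2037 has 30 days: 348 − 30 = 318 left.
October 2037 has 31 days: 318 − 31 = 287 left.
September 2037 has 30 days: 287 − 30 = 257 left.
August 2037 has 31 days: 257 − 31 = 226 left.
July 2037 has 31 days: 226 − 31 = 195 left.
June 2037 has 30 days: 195 − 30 = 165 left.
May 2037 has 31 days: 165 − 31 = 134 left.
April 2037 has 30 days: 134 − 30 = 104 left.
March 2037 has 31 days: 104 − 31 = 73 left.
February 2037 has 28 days (2037 is not a leap year): 73 − 28 = 45 left.
January 2037 has 31 days: 45 − 31 = 14 left.
December 2036 has 31 days; 31 − 14 = 17 → December 17, 2036.

December 17, 2036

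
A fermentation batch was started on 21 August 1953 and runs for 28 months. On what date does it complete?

Counting forward 28 months from August 21, 1953.
month 8 + 28 = 36, which is month 12 of year 1955 → December 1955.
Day 21 is valid in December, giving December 21, 1955.

December 21, 1955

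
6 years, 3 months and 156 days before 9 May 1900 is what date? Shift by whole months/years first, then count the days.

September 6, 1893

Counting back 6 years, 3 months and 156 days from May 9, 1900: first the month/year part, then the days.
-6 years → 1894; month 5 − 3 = 2 → February 1894.
Day 9 is valid in February, giving February 9, 1894.
Now subtract 156 days from February 9, 1894.
Going back 9 days from February 9, 1894 reaches the end of the previous month; 156 − 9 = 147 left.
January 1894 has 31 days: 147 − 31 = 116 left.
December 1893 has 31 days: 116 − 31 = 85 left.
November 1893 has 30 days: 85 − 30 = 55 left.
October 1893 has 31 days: 55 − 31 = 24 left.
September 1893 has 30 days; 30 − 24 = 6 → September 6, 1893.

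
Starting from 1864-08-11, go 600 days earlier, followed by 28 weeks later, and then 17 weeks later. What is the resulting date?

Going back 600 days from August 11, 1864:
Going back 11 days from August 11, 1864 reaches the end of the previous month; 600 − 11 = 589 left.
July 1864 has 31 days: 589 − 31 = 558 left.
June 1864 has 30 days: 558 − 30 = 528 left.
May 1864 has 31 days: 528 − 31 = 497 left.
April 1864 has 30 days: 497 − 30 = 467 left.
March 1864 has 31 days: 467 − 31 = 436 left.
February 1864 has 29 days (1864 is a leap year): 436 − 29 = 407 left.
January 1864 has 31 days: 407 − 31 = 376 left.
December 1863 has 31 days: 376 − 31 = 345 left.
November 1863 has 30 days: 345 − 30 = 315 left.
October 1863 has 31 days: 315 − 31 = 284 left.
September 1863 has 30 days: 284 − 30 = 254 left.
August 1863 has 31 days: 254 − 31 = 223 left.
July 1863 has 31 days: 223 − 31 = 192 left.
June 1863 has 30 days: 192 − 30 = 162 left.
May 1863 has 31 days: 162 − 31 = 131 left.
April 1863 has 30 days: 131 − 30 = 101 left.
March 1863 has 31 days: 101 − 31 = 70 left.
February 1863 has 28 days (1863 is not a leap year): 70 − 28 = 42 left.
January 1863 has 31 days: 42 − 31 = 11 left.
December 1862 has 31 days; 31 − 11 = 20 → December 20, 1862.
Adding 28 weeks (= 196 days) from December 20, 1862:
December has 31 days, so 31 − 20 = 11 days remain after December 20, 1862; 196 − 11 = 185 left.
January 1863 has 31 days: 185 − 31 = 154 left.
February 1863 has 28 days (1863 is not a leap year): 154 − 28 = 126 left.
March 1863 has 31 days: 126 − 31 = 95 left.
April 1863 has 30 days: 95 − 30 = 65 left.
May 1863 has 31 days: 65 − 31 = 34 left.
June 1863 has 30 days: 34 − 30 = 4 left.
4 days into July 1863 → July 4, 1863.
Counting forward 17 weeks (= 119 days) from July 4, 1863:
July has 31 days, so 31 − 4 = 27 days remain after July 4, 1863; 119 − 27 = 92 left.
August 1863 has 31 days: 92 − 31 = 61 left.
September 1863 has 30 days: 61 − 30 = 31 left.
31 days into October 1863 → October 31, 1863.

October 31, 1863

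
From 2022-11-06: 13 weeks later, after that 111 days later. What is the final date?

Advancing 13 weeks (= 91 days) from November 6, 2022:
November has 30 days, so 30 − 6 = 24 days remain after November 6, 2022; 91 − 24 = 67 left.
December 2022 has 31 days: 67 − 31 = 36 left.
January 2023 has 31 days: 36 − 31 = 5 left.
5 days into February 2023 → February 5, 2023.
Counting forward 111 days from February 5, 2023:
February has 28 days, so 28 − 5 = 23 days remain after February 5, 2023; 111 − 23 = 88 left.
March 2023 has 31 days: 88 − 31 = 57 left.
April 2023 has 30 days: 57 − 30 = 27 left.
27 days into May 2023 → May 27, 2023.

May 27, 2023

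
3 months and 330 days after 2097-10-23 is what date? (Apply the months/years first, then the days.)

Advancing 3 months and 330 days from October 23, 2097: first the month/year part, then the days.
month 10 + 3 = 13, which is month 1 of year 2098 → January 2098.
Day 23 is valid in January, giving January 23, 2098.
Now add 330 days from January 23, 2098.
January has 31 days, so 31 − 23 = 8 days remain after January 23, 2098; 330 − 8 = 322 left.
February 2098 has 28 days (2098 is not a leap year): 322 − 28 = 294 left.
March 2098 has 31 days: 294 − 31 = 263 left.
April 2098 has 30 days: 263 − 30 = 233 left.
May 2098 has 31 days: 233 − 31 = 202 left.
June 2098 has 30 days: 202 − 30 = 172 left.
July 2098 has 31 days: 172 − 31 = 141 left.
August 2098 has 31 days: 141 − 31 = 110 left.
September 2098 has 30 days: 110 − 30 = 80 left.
October 2098 has 31 days: 80 − 31 = 49 left.
November 2098 has 30 days: 49 − 30 = 19 left.
19 days into December 2098 → December 19, 2098.

December 19, 2098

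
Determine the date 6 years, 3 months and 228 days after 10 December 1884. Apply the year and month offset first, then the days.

Adding 6 years, 3 months and 228 days from December 10, 1884: first the month/year part, then the days.
+6 years → 1890; month 12 + 3 = 15, which is month 3 of year 1891 → March 1891.
Day 10 is valid in March, giving March 10, 1891.
Now add 228 days from March 10, 1891.
March has 31 days, so 31 − 10 = 21 days remain after March 10, 1891; 228 − 21 = 207 left.
April 1891 has 30 days: 207 − 30 = 177 left.
May 1891 has 31 days: 177 − 31 = 146 left.
June 1891 has 30 days: 146 − 30 = 116 left.
July 1891 has 31 days: 116 − 31 = 85 left.
August 1891 has 31 days: 85 − 31 = 54 left.
September 1891 has 30 days: 54 − 30 = 24 left.
24 days into October 1891 → October 24, 1891.

October 24, 1891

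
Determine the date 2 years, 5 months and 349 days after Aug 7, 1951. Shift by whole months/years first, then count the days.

Adding 2 years, 5 months and 349 days from August 7, 1951: first the month/year part, then the days.
+2 years → 1953; month 8 + 5 = 13, which is month 1 of year 1954 → January 1954.
Day 7 is valid in January, giving January 7, 1954.
Now add 349 days from January 7, 1954.
January has 31 days, so 31 − 7 = 24 days remain after January 7, 1954; 349 − 24 = 325 left.
February 1954 has 28 days (1954 is not a leap year): 325 − 28 = 297 left.
March 1954 has 31 days: 297 − 31 = 266 left.
April 1954 has 30 days: 266 − 30 = 236 left.
May 1954 has 31 days: 236 − 31 = 205 left.
June 1954 has 30 days: 205 − 30 = 175 left.
July 1954 has 31 days: 175 − 31 = 144 left.
August 1954 has 31 days: 144 − 31 = 113 left.
September 1954 has 30 days: 113 − 30 = 83 left.
October 1954 has 31 days: 83 − 31 = 52 left.
November 1954 has 30 days: 52 − 30 = 22 left.
22 days into December 1954 → December 22, 1954.

December 22, 1954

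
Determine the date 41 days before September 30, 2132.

Counting back 41 days from September 30, 2132.
Going back 30 days from September 30, 2132 reaches the end of the previous month; 41 − 30 = 11 left.
August 2132 has 31 days; 31 − 11 = 20 → August 20, 2132.

August 20, 2132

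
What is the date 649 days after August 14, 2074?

Adding 649 days from August 14, 2074.
August has 31 days, so 31 − 14 = 17 days remain after August 14, 2074; 649 − 17 = 632 left.
September 2074 has 30 days: 632 − 30 = 602 left.
October 2074 has 31 days: 602 − 31 = 571 left.
November 2074 has 30 days: 571 − 30 = 541 left.
December 2074 has 31 days: 541 − 31 = 510 left.
January 2075 has 31 days: 510 − 31 = 479 left.
February 2075 has 28 days (2075 is not a leap year): 479 − 28 = 451 left.
March 2075 has 31 days: 451 − 31 = 420 left.
April 2075 has 30 days: 420 − 30 = 390 left.
May 2075 has 31 days: 390 − 31 = 359 left.
June 2075 has 30 days: 359 − 30 = 329 left.
July 2075 has 31 days: 329 − 31 = 298 left.
August 2075 has 31 days: 298 − 31 = 267 left.
September 2075 has 30 days: 267 − 30 = 237 left.
October 2075 has 31 days: 237 − 31 = 206 left.
November 2075 has 30 days: 206 − 30 = 176 left.
December 2075 has 31 days: 176 − 31 = 145 left.
January 2076 has 31 days: 145 − 31 = 114 left.
February 2076 has 29 days (2076 is a leap year): 114 − 29 = 85 left.
March 2076 has 31 days: 85 − 31 = 54 left.
April 2076 has 30 days: 54 − 30 = 24 left.
24 days into May 2076 → May 24, 2076.

May 24, 2076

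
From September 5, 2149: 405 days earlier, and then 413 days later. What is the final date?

Subtracting 405 days from September 5, 2149:
Going back 5 days from September 5, 2149 reaches the end of the previous month; 405 − 5 = 400 left.
August 2149 has 31 days: 400 − 31 = 369 left.
July 2149 has 31 days: 369 − 31 = 338 left.
June 2149 has 30 days: 338 − 30 = 308 left.
May 2149 has 31 days: 308 − 31 = 277 left.
April 2149 has 30 days: 277 − 30 = 247 left.
March 2149 has 31 days: 247 − 31 = 216 left.
February 2149 has 28 days (2149 is not a leap year): 216 − 28 = 188 left.
January 2149 has 31 days: 188 − 31 = 157 left.
December 2148 has 31 days: 157 − 31 = 126 left.
November 2148 has 30 days: 126 − 30 = 96 left.
October 2148 has 31 days: 96 − 31 = 65 left.
September 2148 has 30 days: 65 − 30 = 35 left.
August 2148 has 31 days: 35 − 31 = 4 left.
July 2148 has 31 days; 31 − 4 = 27 → July 27, 2148.
Adding 413 days from July 27, 2148:
July has 31 days, so 31 − 27 = 4 days remain after July 27, 2148; 413 − 4 = 409 left.
August 2148 has 31 days: 409 − 31 = 378 left.
September 2148 has 30 days: 378 − 30 = 348 left.
October 2148 has 31 days: 348 − 31 = 317 left.
November 2148 has 30 days: 317 − 30 = 287 left.
December 2148 has 31 days: 287 − 31 = 256 left.
January 2149 has 31 days: 256 − 31 = 225 left.
February 2149 has 28 days (2149 is not a leap year): 225 − 28 = 197 left.
March 2149 has 31 days: 197 − 31 = 166 left.
April 2149 has 30 days: 166 − 30 = 136 left.
May 2149 has 31 days: 136 − 31 = 105 left.
June 2149 has 30 days: 105 − 30 = 75 left.
July 2149 has 31 days: 75 − 31 = 44 left.
August 2149 has 31 days: 44 − 31 = 13 left.
13 days into September 2149 → September 13, 2149.

September 13, 2149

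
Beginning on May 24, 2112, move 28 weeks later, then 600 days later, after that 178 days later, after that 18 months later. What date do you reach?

Advancing 28 weeks (= 196 days) from May 24, 2112:
May has 31 days, so 31 − 24 = 7 days remain after May 24, 2112; 196 − 7 = 189 left.
June 2112 has 30 days: 189 − 30 = 159 left.
July 2112 has 31 days: 159 − 31 = 128 left.
August 2112 has 31 days: 128 − 31 = 97 left.
September 2112 has 30 days: 97 − 30 = 67 left.
October 2112 has 31 days: 67 − 31 = 36 left.
November 2112 has 30 days: 36 − 30 = 6 left.
6 days into December 2112 → December 6, 2112.
Advancing 600 days from December 6, 2112:
December has 31 days, so 31 − 6 = 25 days remain after December 6, 2112; 600 − 25 = 575 left.
January 2113 has 31 days: 575 − 31 = 544 left.
February 2113 has 28 days (2113 is not a leap year): 544 − 28 = 516 left.
March 2113 has 31 days: 516 − 31 = 485 left.
April 2113 has 30 days: 485 − 30 = 455 left.
May 2113 has 31 days: 455 − 31 = 424 left.
June 2113 has 30 days: 424 − 30 = 394 left.
July 2113 has 31 days: 394 − 31 = 363 left.
August 2113 has 31 days: 363 − 31 = 332 left.
September 2113 has 30 days: 332 − 30 = 302 left.
October 2113 has 31 days: 302 − 31 = 271 left.
November 2113 has 30 days: 271 − 30 = 241 left.
December 2113 has 31 days: 241 − 31 = 210 left.
January 2114 has 31 days: 210 − 31 = 179 left.
February 2114 has 28 days (2114 is not a leap year): 179 − 28 = 151 left.
March 2114 has 31 days: 151 − 31 = 120 left.
April 2114 has 30 days: 120 − 30 = 90 left.
May 2114 has 31 days: 90 − 31 = 59 left.
June 2114 has 30 days: 59 − 30 = 29 left.
29 days into July 2114 → July 29, 2114.
Counting forward 178 days from July 29, 2114:
July has 31 days, so 31 − 29 = 2 days remain after July 29, 2114; 178 − 2 = 176 left.
August 2114 has 31 days: 176 − 31 = 145 left.
September 2114 has 30 days: 145 − 30 = 115 left.
October 2114 has 31 days: 115 − 31 = 84 left.
November 2114 has 30 days: 84 − 30 = 54 left.
December 2114 has 31 days: 54 − 31 = 23 left.
23 days into January 2115 → January 23, 2115.
Advancing 18 months from January 23, 2115:
month 1 + 18 = 19, which is month 7 of year 2116 → July 2116.
Day 23 is valid in July, giving July 23, 2116.

July 23, 2116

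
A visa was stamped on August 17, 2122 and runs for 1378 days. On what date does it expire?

May 26, 2126

Counting forward 1378 days from August 17, 2122.
August has 31 days, so 31 − 17 = 14 days remain after August 17, 2122; 1378 − 14 = 1364 left.
September 2122 has 30 days: 1364 − 30 = 1334 left.
October 2122 has 31 days: 1334 − 31 = 1303 left.
November 2122 has 30 days: 1303 − 30 = 1273 left.
December 2122 has 31 days: 1273 − 31 = 1242 left.
January 2123 has 31 days: 1242 − 31 = 1211 left.
February 2123 has 28 days (2123 is not a leap year): 1211 − 28 = 1183 left.
March 2123 has 31 days: 1183 − 31 = 1152 left.
April 2123 has 30 days: 1152 − 30 = 1122 left.
May 2123 has 31 days: 1122 − 31 = 1091 left.
June 2123 has 30 days: 1091 − 30 = 1061 left.
July 2123 has 31 days: 1061 − 31 = 1030 left.
August 2123 has 31 days: 1030 − 31 = 999 left.
September 2123 has 30 days: 999 − 30 = 969 left.
October 2123 has 31 days: 969 − 31 = 938 left.
November 2123 has 30 days: 938 − 30 = 908 left.
December 2123 has 31 days: 908 − 31 = 877 left.
January 2124 has 31 days: 877 − 31 = 846 left.
February 2124 has 29 days (2124 is a leap year): 846 − 29 = 817 left.
March 2124 has 31 days: 817 − 31 = 786 left.
April 2124 has 30 days: 786 − 30 = 756 left.
May 2124 has 31 days: 756 − 31 = 725 left.
June 2124 has 30 days: 725 − 30 = 695 left.
July 2124 has 31 days: 695 − 31 = 664 left.
August 2124 has 31 days: 664 − 31 = 633 left.
September 2124 has 30 days: 633 − 30 = 603 left.
October 2124 has 31 days: 603 − 31 = 572 left.
November 2124 has 30 days: 572 − 30 = 542 left.
December 2124 has 31 days: 542 − 31 = 511 left.
January 2125 has 31 days: 511 − 31 = 480 left.
February 2125 has 28 days (2125 is not a leap year): 480 − 28 = 452 left.
March 2125 has 31 days: 452 − 31 = 421 left.
April 2125 has 30 days: 421 − 30 = 391 left.
May 2125 has 31 days: 391 − 31 = 360 left.
June 2125 has 30 days: 360 − 30 = 330 left.
July 2125 has 31 days: 330 − 31 = 299 left.
August 2125 has 31 days: 299 − 31 = 268 left.
September 2125 has 30 days: 268 − 30 = 238 left.
October 2125 has 31 days: 238 − 31 = 207 left.
November 2125 has 30 days: 207 − 30 = 177 left.
December 2125 has 31 days: 177 − 31 = 146 left.
January 2126 has 31 days: 146 − 31 = 115 left.
February 2126 has 28 days (2126 is not a leap year): 115 − 28 = 87 left.
March 2126 has 31 days: 87 − 31 = 56 left.
April 2126 has 30 days: 56 − 30 = 26 left.
26 days into May 2126 → May 26, 2126.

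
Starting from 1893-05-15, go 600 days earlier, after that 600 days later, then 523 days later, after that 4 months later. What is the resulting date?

February 20, 1895

Going back 600 days from May 15, 1893:
Going back 15 days from May 15, 1893 reaches the end of the previous month; 600 − 15 = 585 left.
April 1893 has 30 days: 585 − 30 = 555 left.
March 1893 has 31 days: 555 − 31 = 524 left.
February 1893 has 28 days (1893 is not a leap year): 524 − 28 = 496 left.
January 1893 has 31 days: 496 − 31 = 465 left.
December 1892 has 31 days: 465 − 31 = 434 left.
November 1892 has 30 days: 434 − 30 = 404 left.
October 1892 has 31 days: 404 − 31 = 373 left.
September 1892 has 30 days: 373 − 30 = 343 left.
August 1892 has 31 days: 343 − 31 = 312 left.
July 1892 has 31 days: 312 − 31 = 281 left.
June 1892 has 30 days: 281 − 30 = 251 left.
May 1892 has 31 days: 251 − 31 = 220 left.
April 1892 has 30 days: 220 − 30 = 190 left.
March 1892 has 31 days: 190 − 31 = 159 left.
February 1892 has 29 days (1892 is a leap year): 159 − 29 = 130 left.
January 1892 has 31 days: 130 − 31 = 99 left.
December 1891 has 31 days: 99 − 31 = 68 left.
November 1891 has 30 days: 68 − 30 = 38 left.
October 1891 has 31 days: 38 − 31 = 7 left.
September 1891 has 30 days; 30 − 7 = 23 → September 23, 1891.
Counting forward 600 days from September 23, 1891:
September has 30 days, so 30 − 23 = 7 days remain after September 23, 1891; 600 − 7 = 593 left.
October 1891 has 31 days: 593 − 31 = 562 left.
November 1891 has 30 days: 562 − 30 = 532 left.
December 1891 has 31 days: 532 − 31 = 501 left.
January 1892 has 31 days: 501 − 31 = 470 left.
February 1892 has 29 days (1892 is a leap year): 470 − 29 = 441 left.
March 1892 has 31 days: 441 − 31 = 410 left.
April 1892 has 30 days: 410 − 30 = 380 left.
May 1892 has 31 days: 380 − 31 = 349 left.
June 1892 has 30 days: 349 − 30 = 319 left.
July 1892 has 31 days: 319 − 31 = 288 left.
August 1892 has 31 days: 288 − 31 = 257 left.
September 1892 has 30 days: 257 − 30 = 227 left.
October 1892 has 31 days: 227 − 31 = 196 left.
November 1892 has 30 days: 196 − 30 = 166 left.
December 1892 has 31 days: 166 − 31 = 135 left.
January 1893 has 31 days: 135 − 31 = 104 left.
February 1893 has 28 days (1893 is not a leap year): 104 − 28 = 76 left.
March 1893 has 31 days: 76 − 31 = 45 left.
April 1893 has 30 days: 45 − 30 = 15 left.
15 days into May 1893 → May 15, 1893.
Counting forward 523 days from May 15, 1893:
May has 31 days, so 31 − 15 = 16 days remain after May 15, 1893; 523 − 16 = 507 left.
June 1893 has 30 days: 507 − 30 = 477 left.
July 1893 has 31 days: 477 − 31 = 446 left.
August 1893 has 31 days: 446 − 31 = 415 left.
September 1893 has 30 days: 415 − 30 = 385 left.
October 1893 has 31 days: 385 − 31 = 354 left.
November 1893 has 30 days: 354 − 30 = 324 left.
December 1893 has 31 days: 324 − 31 = 293 left.
January 1894 has 31 days: 293 − 31 = 262 left.
February 1894 has 28 days (1894 is not a leap year): 262 − 28 = 234 left.
March 1894 has 31 days: 234 − 31 = 203 left.
April 1894 has 30 days: 203 − 30 = 173 left.
May 1894 has 31 days: 173 − 31 = 142 left.
June 1894 has 30 days: 142 − 30 = 112 left.
July 1894 has 31 days: 112 − 31 = 81 left.
August 1894 has 31 days: 81 − 31 = 50 left.
September 1894 has 30 days: 50 − 30 = 20 left.
20 days into October 1894 → October 20, 1894.
Adding 4 months from October 20, 1894:
month 10 + 4 = 14, which is month 2 of year 1895 → February 1895.
Day 20 is valid in February, giving February 20, 1895.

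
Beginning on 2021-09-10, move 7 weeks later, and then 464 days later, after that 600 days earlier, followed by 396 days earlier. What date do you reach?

Adding 7 weeks (= 49 days) from September 10, 2021:
September has 30 days, so 30 − 10 = 20 days remain after September 10, 2021; 49 − 20 = 29 left.
29 days into October 2021 → October 29, 2021.
Adding 464 days from October 29, 2021:
October has 31 days, so 31 − 29 = 2 days remain after October 29, 2021; 464 − 2 = 462 left.
November 2021 has 30 days: 462 − 30 = 432 left.
December 2021 has 31 days: 432 − 31 = 401 left.
January 2022 has 31 days: 401 − 31 = 370 left.
February 2022 has 28 days (2022 is not a leap year): 370 − 28 = 342 left.
March 2022 has 31 days: 342 − 31 = 311 left.
April 2022 has 30 days: 311 − 30 = 281 left.
May 2022 has 31 days: 281 − 31 = 250 left.
June 2022 has 30 days: 250 − 30 = 220 left.
July 2022 has 31 days: 220 − 31 = 189 left.
August 2022 has 31 days: 189 − 31 = 158 left.
September 2022 has 30 days: 158 − 30 = 128 left.
October 2022 has 31 days: 128 − 31 = 97 left.
November 2022 has 30 days: 97 − 30 = 67 left.
December 2022 has 31 days: 67 − 31 = 36 left.
January 2023 has 31 days: 36 − 31 = 5 left.
5 days into February 2023 → February 5, 2023.
Going back 600 days from February 5, 2023:
Going back 5 days from February 5, 2023 reaches the end of the previous month; 600 − 5 = 595 left.
January 2023 has 31 days: 595 − 31 = 564 left.
December 2022 has 31 days: 564 − 31 = 533 left.
November 2022 has 30 days: 533 − 30 = 503 left.
October 2022 has 31 days: 503 − 31 = 472 left.
September 2022 has 30 days: 472 − 30 = 442 left.
August 2022 has 31 days: 442 − 31 = 411 left.
July 2022 has 31 days: 411 − 31 = 380 left.
June 2022 has 30 days: 380 − 30 = 350 left.
May 2022 has 31 days: 350 − 31 = 319 left.
April 2022 has 30 days: 319 − 30 = 289 left.
March 2022 has 31 days: 289 − 31 = 258 left.
February 2022 has 28 days (2022 is not a leap year): 258 − 28 = 230 left.
January 2022 has 31 days: 230 − 31 = 199 left.
December 2021 has 31 days: 199 − 31 = 168 left.
November 2021 has 30 days: 168 − 30 = 138 left.
October 2021 has 31 days: 138 − 31 = 107 left.
September 2021 has 30 days: 107 − 30 = 77 left.
August 2021 has 31 days: 77 − 31 = 46 left.
July 2021 has 31 days: 46 − 31 = 15 left.
June 2021 has 30 days; 30 − 15 = 15 → June 15, 2021.
Going back 396 days from June 15, 2021:
Going back 15 days from June 15, 2021 reaches the end of the previous month; 396 − 15 = 381 left.
May 2021 has 31 days: 381 − 31 = 350 left.
April 2021 has 30 days: 350 − 30 = 320 left.
March 2021 has 31 days: 320 − 31 = 289 left.
February 2021 has 28 days (2021 is not a leap year): 289 − 28 = 261 left.
January 2021 has 31 days: 261 − 31 = 230 left.
December 2020 has 31 days: 230 − 31 = 199 left.
November 2020 has 30 days: 199 − 30 = 169 left.
October 2020 has 31 days: 169 − 31 = 138 left.
September 2020 has 30 days: 138 − 30 = 108 left.
August 2020 has 31 days: 108 − 31 = 77 left.
July 2020 has 31 days: 77 − 31 = 46 left.
June 2020 has 30 days: 46 − 30 = 16 left.
May 2020 has 31 days; 31 − 16 = 15 → May 15, 2020.

May 15, 2020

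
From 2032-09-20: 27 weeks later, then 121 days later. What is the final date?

Advancing 27 weeks (= 189 days) from September 20, 2032:
September has 30 days, so 30 − 20 = 10 days remain after September 20, 2032; 189 − 10 = 179 left.
October 2032 has 31 days: 179 − 31 = 148 left.
November 2032 has 30 days: 148 − 30 = 118 left.
December 2032 has 31 days: 118 − 31 = 87 left.
January 2033 has 31 days: 87 − 31 = 56 left.
February 2033 has 28 days (2033 is not a leap year): 56 − 28 = 28 left.
28 days into March 2033 → March 28, 2033.
Advancing 121 days from March 28, 2033:
March has 31 days, so 31 − 28 = 3 days remain after March 28, 2033; 121 − 3 = 118 left.
April 2033 has 30 days: 118 − 30 = 88 left.
May 2033 has 31 days: 88 − 31 = 57 left.
June 2033 has 30 days: 57 − 30 = 27 left.
27 days into July 2033 → July 27, 2033.

July 27, 2033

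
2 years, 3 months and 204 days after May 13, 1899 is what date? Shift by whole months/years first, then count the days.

March 5, 1902

Advancing 2 years, 3 months and 204 days from May 13, 1899: first the month/year part, then the days.
+2 years → 1901; month 5 + 3 = 8 → August 1901.
Day 13 is valid in August, giving August 13, 1901.
Now add 204 days from August 13, 1901.
August has 31 days, so 31 − 13 = 18 days remain after August 13, 1901; 204 − 18 = 186 left.
September 1901 has 30 days: 186 − 30 = 156 left.
October 1901 has 31 days: 156 − 31 = 125 left.
November 1901 has 30 days: 125 − 30 = 95 left.
December 1901 has 31 days: 95 − 31 = 64 left.
January 1902 has 31 days: 64 − 31 = 33 left.
February 1902 has 28 days (1902 is not a leap year): 33 − 28 = 5 left.
5 days into March 1902 → March 5, 1902.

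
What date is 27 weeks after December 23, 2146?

Adding 27 weeks = 189 days from December 23, 2146.
December has 31 days, so 31 − 23 = 8 days remain after December 23, 2146; 189 − 8 = 181 left.
January 2147 has 31 days: 181 − 31 = 150 left.
February 2147 has 28 days (2147 is not a leap year): 150 − 28 = 122 left.
March 2147 has 31 days: 122 − 31 = 91 left.
April 2147 has 30 days: 91 − 30 = 61 left.
May 2147 has 31 days: 61 − 31 = 30 left.
30 days into June 2147 → June 30, 2147.

June 30, 2147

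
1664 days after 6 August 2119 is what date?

Adding 1664 days from August 6, 2119.
August has 31 days, so 31 − 6 = 25 days remain after August 6, 2119; 1664 − 25 = 1639 left.
September 2119 has 30 days: 1639 − 30 = 1609 left.
October 2119 has 31 days: 1609 − 31 = 1578 left.
November 2119 has 30 days: 1578 − 30 = 1548 left.
December 2119 has 31 days: 1548 − 31 = 1517 left.
January 2120 has 31 days: 1517 − 31 = 1486 left.
February 2120 has 29 days (2120 is a leap year): 1486 − 29 = 1457 left.
March 2120 has 31 days: 1457 − 31 = 1426 left.
April 2120 has 30 days: 1426 − 30 = 1396 left.
May 2120 has 31 days: 1396 − 31 = 1365 left.
June 2120 has 30 days: 1365 − 30 = 1335 left.
July 2120 has 31 days: 1335 − 31 = 1304 left.
August 2120 has 31 days: 1304 − 31 = 1273 left.
September 2120 has 30 days: 1273 − 30 = 1243 left.
October 2120 has 31 days: 1243 − 31 = 1212 left.
November 2120 has 30 days: 1212 − 30 = 1182 left.
December 2120 has 31 days: 1182 − 31 = 1151 left.
January 2121 has 31 days: 1151 − 31 = 1120 left.
February 2121 has 28 days (2121 is not a leap year): 1120 − 28 = 1092 left.
March 2121 has 31 days: 1092 − 31 = 1061 left.
April 2121 has 30 days: 1061 − 30 = 1031 left.
May 2121 has 31 days: 1031 − 31 = 1000 left.
June 2121 has 30 days: 1000 − 30 = 970 left.
July 2121 has 31 days: 970 − 31 = 939 left.
August 2121 has 31 days: 939 − 31 = 908 left.
September 2121 has 30 days: 908 − 30 = 878 left.
October 2121 has 31 days: 878 − 31 = 847 left.
November 2121 has 30 days: 847 − 30 = 817 left.
December 2121 has 31 days: 817 − 31 = 786 left.
January 2122 has 31 days: 786 − 31 = 755 left.
February 2122 has 28 days (2122 is not a leap year): 755 − 28 = 727 left.
March 2122 has 31 days: 727 − 31 = 696 left.
April 2122 has 30 days: 696 − 30 = 666 left.
May 2122 has 31 days: 666 − 31 = 635 left.
June 2122 has 30 days: 635 − 30 = 605 left.
July 2122 has 31 days: 605 − 31 = 574 left.
August 2122 has 31 days: 574 − 31 = 543 left.
September 2122 has 30 days: 543 − 30 = 513 left.
October 2122 has 31 days: 513 − 31 = 482 left.
November 2122 has 30 days: 482 − 30 = 452 left.
December 2122 has 31 days: 452 − 31 = 421 left.
January 2123 has 31 days: 421 − 31 = 390 left.
February 2123 has 28 days (2123 is not a leap year): 390 − 28 = 362 left.
March 2123 has 31 days: 362 − 31 = 331 left.
April 2123 has 30 days: 331 − 30 = 301 left.
May 2123 has 31 days: 301 − 31 = 270 left.
June 2123 has 30 days: 270 − 30 = 240 left.
July 2123 has 31 days: 240 − 31 = 209 left.
August 2123 has 31 days: 209 − 31 = 178 left.
September 2123 has 30 days: 178 − 30 = 148 left.
October 2123 has 31 days: 148 − 31 = 117 left.
November 2123 has 30 days: 117 − 30 = 87 left.
December 2123 has 31 days: 87 − 31 = 56 left.
January 2124 has 31 days: 56 − 31 = 25 left.
25 days into February 2124 → February 25, 2124.

February 25, 2124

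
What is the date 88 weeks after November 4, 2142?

Advancing 88 weeks = 616 days from November 4, 2142.
November has 30 days, so 30 − 4 = 26 days remain after November 4, 2142; 616 − 26 = 590 left.
December 2142 has 31 days: 590 − 31 = 559 left.
January 2143 has 31 days: 559 − 31 = 528 left.
February 2143 has 28 days (2143 is not a leap year): 528 − 28 = 500 left.
March 2143 has 31 days: 500 − 31 = 469 left.
April 2143 has 30 days: 469 − 30 = 439 left.
May 2143 has 31 days: 439 − 31 = 408 left.
June 2143 has 30 days: 408 − 30 = 378 left.
July 2143 has 31 days: 378 − 31 = 347 left.
August 2143 has 31 days: 347 − 31 = 316 left.
September 2143 has 30 days: 316 − 30 = 286 left.
October 2143 has 31 days: 286 − 31 = 255 left.
November 2143 has 30 days: 255 − 30 = 225 left.
December 2143 has 31 days: 225 − 31 = 194 left.
January 2144 has 31 days: 194 − 31 = 163 left.
February 2144 has 29 days (2144 is a leap year): 163 − 29 = 134 left.
March 2144 has 31 days: 134 − 31 = 103 left.
April 2144 has 30 days: 103 − 30 = 73 left.
May 2144 has 31 days: 73 − 31 = 42 left.
June 2144 has 30 days: 42 − 30 = 12 left.
12 days into July 2144 → July 12, 2144.

July 12, 2144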